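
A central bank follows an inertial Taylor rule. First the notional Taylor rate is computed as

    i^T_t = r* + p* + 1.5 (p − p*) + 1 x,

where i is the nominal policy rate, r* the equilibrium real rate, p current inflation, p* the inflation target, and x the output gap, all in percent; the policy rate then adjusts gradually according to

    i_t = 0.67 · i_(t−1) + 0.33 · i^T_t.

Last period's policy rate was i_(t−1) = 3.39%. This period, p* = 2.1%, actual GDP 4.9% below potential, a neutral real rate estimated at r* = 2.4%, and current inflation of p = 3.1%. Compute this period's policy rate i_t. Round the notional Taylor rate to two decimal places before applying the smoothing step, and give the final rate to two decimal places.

2.63%

Output 4.9% below potential → x = -4.9.
i^T_t = 2.4 + 2.1 + 1.5 × (3.1 − 2.1) + 1 × (-4.9)
   = 2.4 + 2.1 + 1.5 − 4.9 = 1.10
i_t = 0.67 × 3.39 + 0.33 × 1.10 = 2.2713 + 0.363 = 2.63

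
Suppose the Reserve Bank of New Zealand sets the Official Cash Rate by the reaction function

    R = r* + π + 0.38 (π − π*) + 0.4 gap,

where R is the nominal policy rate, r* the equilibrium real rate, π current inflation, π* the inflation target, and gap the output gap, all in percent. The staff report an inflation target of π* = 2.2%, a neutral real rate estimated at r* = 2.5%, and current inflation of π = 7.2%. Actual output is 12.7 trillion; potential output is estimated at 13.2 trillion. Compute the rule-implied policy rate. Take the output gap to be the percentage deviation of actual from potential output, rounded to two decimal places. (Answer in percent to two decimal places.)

Output gap = 100 × (12.7 − 13.2) / 13.2 = -3.79%.
R = 2.50 + 7.20 + 0.38 × (7.20 − 2.20) + 0.4 × (-3.79)
   = 2.50 + 7.2 + 1.9 − 1.516 = 10.08

10.08%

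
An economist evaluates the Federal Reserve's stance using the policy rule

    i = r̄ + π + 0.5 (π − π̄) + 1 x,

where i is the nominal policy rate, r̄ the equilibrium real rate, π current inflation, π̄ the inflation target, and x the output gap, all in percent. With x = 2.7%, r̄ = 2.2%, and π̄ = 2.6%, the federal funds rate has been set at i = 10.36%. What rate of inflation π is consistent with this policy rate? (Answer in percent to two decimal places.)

4.51%

Collecting π: i = r̄ + (1 + 0.5) π − 0.5 π̄ + 1 x
1.5 π = 10.36 − 2.2 + 0.5 × 2.6 − 1 × 2.7 = 6.76
π = 6.76 / 1.5 = 4.51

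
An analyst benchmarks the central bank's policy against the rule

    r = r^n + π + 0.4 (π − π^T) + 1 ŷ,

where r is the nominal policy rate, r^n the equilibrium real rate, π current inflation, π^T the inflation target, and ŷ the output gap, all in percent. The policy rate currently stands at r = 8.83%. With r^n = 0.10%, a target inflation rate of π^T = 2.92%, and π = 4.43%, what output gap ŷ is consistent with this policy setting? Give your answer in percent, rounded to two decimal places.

1 ŷ = 8.83 − 0.10 − 4.43 − 0.4 × (4.43 − 2.92) = 3.696
ŷ = 3.696 / 1 = 3.70

3.70%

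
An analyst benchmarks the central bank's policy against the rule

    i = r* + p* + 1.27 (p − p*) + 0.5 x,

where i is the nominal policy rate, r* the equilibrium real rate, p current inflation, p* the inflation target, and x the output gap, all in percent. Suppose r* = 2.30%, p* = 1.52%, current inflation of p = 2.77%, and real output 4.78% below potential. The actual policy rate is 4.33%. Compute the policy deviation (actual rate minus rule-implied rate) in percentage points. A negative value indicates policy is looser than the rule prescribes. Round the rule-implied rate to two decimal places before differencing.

1.31 pp

Output 4.78% below potential → x = -4.78.
i = 2.30 + 1.52 + 1.27 × (2.77 − 1.52) + 0.5 × (-4.78)
   = 2.30 + 1.52 + 1.5875 − 2.39 = 3.02
Deviation = 4.33 − 3.02 = 1.31 pp.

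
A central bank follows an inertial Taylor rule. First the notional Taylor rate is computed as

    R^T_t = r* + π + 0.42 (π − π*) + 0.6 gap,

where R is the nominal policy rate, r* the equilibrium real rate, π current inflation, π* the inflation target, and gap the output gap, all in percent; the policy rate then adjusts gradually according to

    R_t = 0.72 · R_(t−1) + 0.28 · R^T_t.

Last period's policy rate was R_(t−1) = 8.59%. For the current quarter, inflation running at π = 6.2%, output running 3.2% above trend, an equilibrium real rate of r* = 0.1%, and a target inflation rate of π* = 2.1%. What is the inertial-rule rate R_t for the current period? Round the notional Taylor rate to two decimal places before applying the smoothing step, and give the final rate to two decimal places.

8.97%

Output 3.2% above potential → gap = 3.2.
R^T_t = 0.1 + 6.2 + 0.42 × (6.2 − 2.1) + 0.6 × 3.2
   = 0.1 + 6.2 + 1.722 + 1.92 = 9.94
R_t = 0.72 × 8.59 + 0.28 × 9.94 = 6.1848 + 2.7832 = 8.97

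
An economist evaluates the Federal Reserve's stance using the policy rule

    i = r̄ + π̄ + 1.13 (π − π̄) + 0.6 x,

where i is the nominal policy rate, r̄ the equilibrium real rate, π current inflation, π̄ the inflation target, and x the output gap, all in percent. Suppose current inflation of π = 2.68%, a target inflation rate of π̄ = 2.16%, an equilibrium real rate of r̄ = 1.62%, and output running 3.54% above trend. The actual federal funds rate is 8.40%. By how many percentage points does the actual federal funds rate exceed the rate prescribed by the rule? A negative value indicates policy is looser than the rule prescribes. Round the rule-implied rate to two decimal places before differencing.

1.91 pp

Output 3.54% above potential → x = 3.54.
i = 1.62 + 2.16 + 1.13 × (2.68 − 2.16) + 0.6 × 3.54
   = 1.62 + 2.16 + 0.5876 + 2.124 = 6.49
Deviation = 8.40 − 6.49 = 1.91 pp.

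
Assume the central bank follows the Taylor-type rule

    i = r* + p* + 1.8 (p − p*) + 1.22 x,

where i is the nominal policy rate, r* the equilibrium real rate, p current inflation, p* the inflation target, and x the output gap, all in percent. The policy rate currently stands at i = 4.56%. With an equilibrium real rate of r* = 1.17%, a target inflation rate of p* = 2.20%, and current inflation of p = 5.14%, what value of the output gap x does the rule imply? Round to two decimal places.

1.22 x = 4.56 − 1.17 − 2.20 − 1.8 × (5.14 − 2.20) = -4.102
x = -4.102 / 1.22 = -3.36

-3.36%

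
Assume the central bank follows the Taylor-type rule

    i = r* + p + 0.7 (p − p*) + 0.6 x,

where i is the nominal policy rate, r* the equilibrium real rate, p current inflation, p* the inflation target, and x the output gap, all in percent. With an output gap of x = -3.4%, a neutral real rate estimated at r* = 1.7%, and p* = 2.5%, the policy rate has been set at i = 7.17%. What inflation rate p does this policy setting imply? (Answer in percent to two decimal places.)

Collecting p: i = r* + (1 + 0.7) p − 0.7 p* + 0.6 x
1.7 p = 7.17 − 1.7 + 0.7 × 2.5 − 0.6 × (-3.4) = 9.26
p = 9.26 / 1.7 = 5.45

5.45%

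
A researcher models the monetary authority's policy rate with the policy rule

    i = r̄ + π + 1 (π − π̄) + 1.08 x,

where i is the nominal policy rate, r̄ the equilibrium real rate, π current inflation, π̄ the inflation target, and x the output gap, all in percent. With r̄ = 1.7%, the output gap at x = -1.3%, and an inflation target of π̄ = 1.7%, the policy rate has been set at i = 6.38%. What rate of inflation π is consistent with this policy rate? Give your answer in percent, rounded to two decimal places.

3.89%

Collecting π: i = r̄ + (1 + 1) π − 1 π̄ + 1.08 x
2 π = 6.38 − 1.7 + 1 × 1.7 − 1.08 × (-1.3) = 7.784
π = 7.784 / 2 = 3.89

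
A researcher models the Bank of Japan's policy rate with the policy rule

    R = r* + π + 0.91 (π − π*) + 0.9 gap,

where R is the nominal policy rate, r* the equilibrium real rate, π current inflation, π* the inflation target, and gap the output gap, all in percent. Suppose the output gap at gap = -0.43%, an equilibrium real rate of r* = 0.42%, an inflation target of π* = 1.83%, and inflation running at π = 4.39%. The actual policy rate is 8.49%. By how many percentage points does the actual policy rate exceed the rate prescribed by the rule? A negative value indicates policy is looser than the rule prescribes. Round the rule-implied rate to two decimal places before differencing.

1.74 pp

R = 0.42 + 4.39 + 0.91 × (4.39 − 1.83) + 0.9 × (-0.43)
   = 0.42 + 4.39 + 2.3296 − 0.387 = 6.75
Deviation = 8.49 − 6.75 = 1.74 pp.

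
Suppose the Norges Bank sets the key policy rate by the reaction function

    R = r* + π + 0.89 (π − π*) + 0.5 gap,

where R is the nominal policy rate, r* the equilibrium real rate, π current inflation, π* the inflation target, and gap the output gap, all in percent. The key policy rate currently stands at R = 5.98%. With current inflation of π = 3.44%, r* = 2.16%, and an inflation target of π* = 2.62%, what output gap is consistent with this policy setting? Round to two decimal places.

-0.70%

0.5 gap = 5.98 − 2.16 − 3.44 − 0.89 × (3.44 − 2.62) = -0.3498
gap = -0.3498 / 0.5 = -0.70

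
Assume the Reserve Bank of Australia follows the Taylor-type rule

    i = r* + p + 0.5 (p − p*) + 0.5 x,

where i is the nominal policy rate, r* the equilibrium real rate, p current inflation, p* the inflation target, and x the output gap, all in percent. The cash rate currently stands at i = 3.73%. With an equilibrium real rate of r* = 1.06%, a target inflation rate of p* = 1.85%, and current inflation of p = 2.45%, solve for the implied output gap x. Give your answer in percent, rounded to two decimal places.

-0.16%

0.5 x = 3.73 − 1.06 − 2.45 − 0.5 × (2.45 − 1.85) = -0.08
x = -0.08 / 0.5 = -0.16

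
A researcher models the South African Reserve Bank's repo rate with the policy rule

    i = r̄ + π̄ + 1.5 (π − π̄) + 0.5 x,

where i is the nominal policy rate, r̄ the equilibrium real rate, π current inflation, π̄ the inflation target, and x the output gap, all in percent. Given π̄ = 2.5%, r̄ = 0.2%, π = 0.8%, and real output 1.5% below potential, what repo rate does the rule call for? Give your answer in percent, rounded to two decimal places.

Output 1.5% below potential → x = -1.5.
i = 0.2 + 2.5 + 1.5 × (0.8 − 2.5) + 0.5 × (-1.5)
   = 0.2 + 2.5 − 2.55 − 0.75 = -0.60

-0.60%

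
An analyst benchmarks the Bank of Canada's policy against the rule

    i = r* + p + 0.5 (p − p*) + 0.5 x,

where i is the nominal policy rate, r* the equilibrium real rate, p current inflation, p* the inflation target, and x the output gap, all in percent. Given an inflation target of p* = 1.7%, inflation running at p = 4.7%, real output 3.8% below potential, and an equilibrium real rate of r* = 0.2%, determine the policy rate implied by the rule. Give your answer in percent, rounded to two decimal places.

Output 3.8% below potential → x = -3.8.
i = 0.2 + 4.7 + 0.5 × (4.7 − 1.7) + 0.5 × (-3.8)
   = 0.2 + 4.7 + 1.5 − 1.9 = 4.50

4.50%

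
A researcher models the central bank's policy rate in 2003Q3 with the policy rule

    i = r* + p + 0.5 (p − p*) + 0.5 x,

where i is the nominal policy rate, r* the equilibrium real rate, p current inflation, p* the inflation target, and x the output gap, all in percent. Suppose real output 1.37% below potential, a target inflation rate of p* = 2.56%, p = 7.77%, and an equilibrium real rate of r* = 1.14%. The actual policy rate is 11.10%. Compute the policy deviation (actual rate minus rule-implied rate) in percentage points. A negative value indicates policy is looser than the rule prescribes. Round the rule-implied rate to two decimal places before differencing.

0.27 pp

Output 1.37% below potential → x = -1.37.
i = 1.14 + 7.77 + 0.5 × (7.77 − 2.56) + 0.5 × (-1.37)
   = 1.14 + 7.77 + 2.605 − 0.685 = 10.83
Deviation = 11.10 − 10.83 = 0.27 pp.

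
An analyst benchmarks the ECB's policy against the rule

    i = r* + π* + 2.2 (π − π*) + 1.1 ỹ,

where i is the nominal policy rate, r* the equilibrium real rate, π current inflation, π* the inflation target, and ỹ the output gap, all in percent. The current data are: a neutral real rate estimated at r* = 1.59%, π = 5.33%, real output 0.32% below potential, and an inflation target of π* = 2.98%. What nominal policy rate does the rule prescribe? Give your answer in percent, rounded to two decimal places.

Output 0.32% below potential → ỹ = -0.32.
i = 1.59 + 2.98 + 2.2 × (5.33 − 2.98) + 1.1 × (-0.32)
   = 1.59 + 2.98 + 5.17 − 0.352 = 9.39

9.39%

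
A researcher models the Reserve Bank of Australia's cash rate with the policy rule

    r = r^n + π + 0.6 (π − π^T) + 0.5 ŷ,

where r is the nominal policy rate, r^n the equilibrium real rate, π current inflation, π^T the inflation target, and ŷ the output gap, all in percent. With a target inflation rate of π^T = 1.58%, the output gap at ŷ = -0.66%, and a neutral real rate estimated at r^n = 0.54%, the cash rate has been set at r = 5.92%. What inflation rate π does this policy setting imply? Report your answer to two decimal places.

4.16%

Collecting π: r = r^n + (1 + 0.6) π − 0.6 π^T + 0.5 ŷ
1.6 π = 5.92 − 0.54 + 0.6 × 1.58 − 0.5 × (-0.66) = 6.658
π = 6.658 / 1.6 = 4.16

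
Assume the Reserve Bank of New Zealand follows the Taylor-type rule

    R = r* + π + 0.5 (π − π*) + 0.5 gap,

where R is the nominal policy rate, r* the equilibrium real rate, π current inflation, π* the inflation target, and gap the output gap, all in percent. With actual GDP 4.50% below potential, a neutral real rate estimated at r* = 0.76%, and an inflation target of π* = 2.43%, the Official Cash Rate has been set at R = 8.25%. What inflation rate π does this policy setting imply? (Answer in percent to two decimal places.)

7.30%

Output 4.50% below potential → gap = -4.50.
Collecting π: R = r* + (1 + 0.5) π − 0.5 π* + 0.5 gap
1.5 π = 8.25 − 0.76 + 0.5 × 2.43 − 0.5 × (-4.50) = 10.955
π = 10.955 / 1.5 = 7.30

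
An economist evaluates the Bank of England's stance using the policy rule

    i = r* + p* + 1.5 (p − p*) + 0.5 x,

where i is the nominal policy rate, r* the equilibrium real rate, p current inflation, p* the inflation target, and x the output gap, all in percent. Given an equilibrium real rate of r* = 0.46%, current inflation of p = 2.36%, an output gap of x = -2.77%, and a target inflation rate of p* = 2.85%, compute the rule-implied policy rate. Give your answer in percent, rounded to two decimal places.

1.19%

i = 0.46 + 2.85 + 1.5 × (2.36 − 2.85) + 0.5 × (-2.77)
   = 0.46 + 2.85 − 0.735 − 1.385 = 1.19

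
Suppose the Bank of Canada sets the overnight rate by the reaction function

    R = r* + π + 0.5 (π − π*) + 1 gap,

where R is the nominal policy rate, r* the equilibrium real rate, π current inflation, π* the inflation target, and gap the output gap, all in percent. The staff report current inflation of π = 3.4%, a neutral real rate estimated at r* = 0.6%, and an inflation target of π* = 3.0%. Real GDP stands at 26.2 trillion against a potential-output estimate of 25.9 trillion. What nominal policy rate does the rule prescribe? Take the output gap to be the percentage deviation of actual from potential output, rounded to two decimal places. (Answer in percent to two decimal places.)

Output gap = 100 × (26.2 − 25.9) / 25.9 = 1.16%.
R = 0.60 + 3.40 + 0.5 × (3.40 − 3.00) + 1 × 1.16
   = 0.60 + 3.4 + 0.2 + 1.16 = 5.36

5.36%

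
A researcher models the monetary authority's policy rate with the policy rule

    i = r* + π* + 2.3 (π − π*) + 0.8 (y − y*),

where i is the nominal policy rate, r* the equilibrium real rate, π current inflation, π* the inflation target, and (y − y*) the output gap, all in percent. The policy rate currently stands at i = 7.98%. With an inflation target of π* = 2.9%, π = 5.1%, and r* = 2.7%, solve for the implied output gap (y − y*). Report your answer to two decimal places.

0.8 (y − y*) = 7.98 − 2.7 − 2.9 − 2.3 × (5.1 − 2.9) = -2.68
(y − y*) = -2.68 / 0.8 = -3.35

-3.35%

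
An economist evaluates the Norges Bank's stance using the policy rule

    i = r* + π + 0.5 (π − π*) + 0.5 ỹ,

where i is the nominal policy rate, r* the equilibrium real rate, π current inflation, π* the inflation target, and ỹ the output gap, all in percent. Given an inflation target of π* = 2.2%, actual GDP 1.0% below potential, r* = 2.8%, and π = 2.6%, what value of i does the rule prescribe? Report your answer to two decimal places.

Output 1.0% below potential → ỹ = -1.0.
i = 2.8 + 2.6 + 0.5 × (2.6 − 2.2) + 0.5 × (-1.0)
   = 2.8 + 2.6 + 0.2 − 0.5 = 5.10

5.10%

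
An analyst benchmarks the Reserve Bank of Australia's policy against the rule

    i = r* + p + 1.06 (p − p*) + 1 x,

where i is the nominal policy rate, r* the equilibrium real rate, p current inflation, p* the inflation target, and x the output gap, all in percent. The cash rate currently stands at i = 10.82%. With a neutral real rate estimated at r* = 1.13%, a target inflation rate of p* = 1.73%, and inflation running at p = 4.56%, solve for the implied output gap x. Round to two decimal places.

2.13%

1 x = 10.82 − 1.13 − 4.56 − 1.06 × (4.56 − 1.73) = 2.1302
x = 2.1302 / 1 = 2.13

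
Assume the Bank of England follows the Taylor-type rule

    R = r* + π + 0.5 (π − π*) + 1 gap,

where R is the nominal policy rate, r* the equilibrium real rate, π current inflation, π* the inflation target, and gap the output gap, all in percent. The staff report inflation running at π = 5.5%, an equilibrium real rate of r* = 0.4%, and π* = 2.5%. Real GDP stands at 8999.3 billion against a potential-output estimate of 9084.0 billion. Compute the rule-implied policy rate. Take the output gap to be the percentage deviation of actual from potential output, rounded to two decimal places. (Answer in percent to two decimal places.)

Output gap = 100 × (8999.3 − 9084.0) / 9084.0 = -0.93%.
R = 0.40 + 5.50 + 0.5 × (5.50 − 2.50) + 1 × (-0.93)
   = 0.40 + 5.5 + 1.5 − 0.93 = 6.47

6.47%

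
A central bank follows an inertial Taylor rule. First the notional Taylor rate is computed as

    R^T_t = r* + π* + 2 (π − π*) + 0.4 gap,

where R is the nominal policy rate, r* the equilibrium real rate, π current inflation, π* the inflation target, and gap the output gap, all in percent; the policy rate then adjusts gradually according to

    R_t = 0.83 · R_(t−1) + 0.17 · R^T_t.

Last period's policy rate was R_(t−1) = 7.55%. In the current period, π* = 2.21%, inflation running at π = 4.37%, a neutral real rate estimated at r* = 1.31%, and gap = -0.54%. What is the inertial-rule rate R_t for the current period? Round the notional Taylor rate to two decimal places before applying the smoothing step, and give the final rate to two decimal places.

7.56%

R^T_t = 1.31 + 2.21 + 2 × (4.37 − 2.21) + 0.4 × (-0.54)
   = 1.31 + 2.21 + 4.32 − 0.216 = 7.62
R_t = 0.83 × 7.55 + 0.17 × 7.62 = 6.2665 + 1.2954 = 7.56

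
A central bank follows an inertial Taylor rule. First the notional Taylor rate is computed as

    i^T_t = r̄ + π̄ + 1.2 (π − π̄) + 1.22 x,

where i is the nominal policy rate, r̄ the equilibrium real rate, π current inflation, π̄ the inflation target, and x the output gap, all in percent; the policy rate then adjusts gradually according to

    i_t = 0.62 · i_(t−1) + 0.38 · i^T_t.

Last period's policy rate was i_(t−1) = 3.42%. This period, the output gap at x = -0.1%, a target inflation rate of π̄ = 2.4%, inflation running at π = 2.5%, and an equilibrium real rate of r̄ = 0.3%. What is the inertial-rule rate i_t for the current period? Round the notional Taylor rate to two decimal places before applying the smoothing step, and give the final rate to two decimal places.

i^T_t = 0.3 + 2.4 + 1.2 × (2.5 − 2.4) + 1.22 × (-0.1)
   = 0.3 + 2.4 + 0.12 − 0.122 = 2.70
i_t = 0.62 × 3.42 + 0.38 × 2.70 = 2.1204 + 1.026 = 3.15

3.15%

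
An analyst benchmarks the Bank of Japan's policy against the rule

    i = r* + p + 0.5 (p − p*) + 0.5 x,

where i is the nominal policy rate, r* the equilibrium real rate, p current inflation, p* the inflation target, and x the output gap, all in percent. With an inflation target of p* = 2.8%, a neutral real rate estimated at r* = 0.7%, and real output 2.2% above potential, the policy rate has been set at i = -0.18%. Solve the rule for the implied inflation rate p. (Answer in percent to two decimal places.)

-0.39%

Output 2.2% above potential → x = 2.2.
Collecting p: i = r* + (1 + 0.5) p − 0.5 p* + 0.5 x
1.5 p = -0.18 − 0.7 + 0.5 × 2.8 − 0.5 × 2.2 = -0.58
p = -0.58 / 1.5 = -0.39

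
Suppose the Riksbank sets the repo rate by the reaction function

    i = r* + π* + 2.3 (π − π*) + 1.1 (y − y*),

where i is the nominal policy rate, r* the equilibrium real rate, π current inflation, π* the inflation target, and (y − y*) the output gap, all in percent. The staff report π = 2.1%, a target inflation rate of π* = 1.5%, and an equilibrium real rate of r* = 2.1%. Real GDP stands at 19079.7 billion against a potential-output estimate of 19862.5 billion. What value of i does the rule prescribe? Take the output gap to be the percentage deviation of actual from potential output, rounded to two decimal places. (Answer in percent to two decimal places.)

0.65%

Output gap = 100 × (19079.7 − 19862.5) / 19862.5 = -3.94%.
i = 2.10 + 1.50 + 2.3 × (2.10 − 1.50) + 1.1 × (-3.94)
   = 2.10 + 1.5 + 1.38 − 4.334 = 0.65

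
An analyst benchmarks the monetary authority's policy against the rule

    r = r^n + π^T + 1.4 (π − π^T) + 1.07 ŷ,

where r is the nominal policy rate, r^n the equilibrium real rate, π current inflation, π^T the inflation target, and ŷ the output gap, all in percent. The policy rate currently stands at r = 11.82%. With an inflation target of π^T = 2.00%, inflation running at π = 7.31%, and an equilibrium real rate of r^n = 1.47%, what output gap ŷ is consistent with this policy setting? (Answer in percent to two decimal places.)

1.07 ŷ = 11.82 − 1.47 − 2.00 − 1.4 × (7.31 − 2.00) = 0.916
ŷ = 0.916 / 1.07 = 0.86

0.86%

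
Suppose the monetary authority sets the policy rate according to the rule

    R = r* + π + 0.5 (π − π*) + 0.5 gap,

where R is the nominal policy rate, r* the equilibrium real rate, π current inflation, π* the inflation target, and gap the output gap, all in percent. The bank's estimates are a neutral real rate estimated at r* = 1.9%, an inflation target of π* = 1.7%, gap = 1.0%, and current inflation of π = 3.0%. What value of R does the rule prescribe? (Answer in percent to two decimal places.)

6.05%

R = 1.9 + 3.0 + 0.5 × (3.0 − 1.7) + 0.5 × 1.0
   = 1.9 + 3 + 0.65 + 0.5 = 6.05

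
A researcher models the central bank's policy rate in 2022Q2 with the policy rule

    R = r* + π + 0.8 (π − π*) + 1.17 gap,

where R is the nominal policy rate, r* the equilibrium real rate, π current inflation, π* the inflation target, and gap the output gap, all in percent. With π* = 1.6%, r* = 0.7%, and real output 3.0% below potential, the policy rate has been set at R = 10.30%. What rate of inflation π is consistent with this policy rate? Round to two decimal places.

Output 3.0% below potential → gap = -3.0.
Collecting π: R = r* + (1 + 0.8) π − 0.8 π* + 1.17 gap
1.8 π = 10.30 − 0.7 + 0.8 × 1.6 − 1.17 × (-3.0) = 14.39
π = 14.39 / 1.8 = 7.99

7.99%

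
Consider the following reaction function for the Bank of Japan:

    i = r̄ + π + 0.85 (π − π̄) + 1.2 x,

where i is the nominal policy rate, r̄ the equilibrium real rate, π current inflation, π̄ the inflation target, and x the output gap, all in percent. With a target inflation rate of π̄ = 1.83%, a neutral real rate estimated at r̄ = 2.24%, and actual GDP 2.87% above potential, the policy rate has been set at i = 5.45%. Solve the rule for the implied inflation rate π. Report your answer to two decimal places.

0.71%

Output 2.87% above potential → x = 2.87.
Collecting π: i = r̄ + (1 + 0.85) π − 0.85 π̄ + 1.2 x
1.85 π = 5.45 − 2.24 + 0.85 × 1.83 − 1.2 × 2.87 = 1.3215
π = 1.3215 / 1.85 = 0.71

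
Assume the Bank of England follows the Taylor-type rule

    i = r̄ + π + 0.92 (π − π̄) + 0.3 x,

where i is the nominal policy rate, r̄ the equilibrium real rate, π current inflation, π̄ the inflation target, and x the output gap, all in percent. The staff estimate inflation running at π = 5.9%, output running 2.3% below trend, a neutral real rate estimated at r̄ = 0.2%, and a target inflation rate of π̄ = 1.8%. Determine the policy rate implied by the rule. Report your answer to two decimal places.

9.18%

Output 2.3% below potential → x = -2.3.
i = 0.2 + 5.9 + 0.92 × (5.9 − 1.8) + 0.3 × (-2.3)
   = 0.2 + 5.9 + 3.772 − 0.69 = 9.18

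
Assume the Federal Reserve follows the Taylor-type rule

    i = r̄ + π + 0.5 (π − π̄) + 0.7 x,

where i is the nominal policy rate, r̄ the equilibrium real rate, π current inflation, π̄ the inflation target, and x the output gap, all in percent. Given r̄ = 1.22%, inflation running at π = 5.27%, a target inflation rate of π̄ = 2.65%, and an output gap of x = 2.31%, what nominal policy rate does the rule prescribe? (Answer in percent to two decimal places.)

9.42%

i = 1.22 + 5.27 + 0.5 × (5.27 − 2.65) + 0.7 × 2.31
   = 1.22 + 5.27 + 1.31 + 1.617 = 9.42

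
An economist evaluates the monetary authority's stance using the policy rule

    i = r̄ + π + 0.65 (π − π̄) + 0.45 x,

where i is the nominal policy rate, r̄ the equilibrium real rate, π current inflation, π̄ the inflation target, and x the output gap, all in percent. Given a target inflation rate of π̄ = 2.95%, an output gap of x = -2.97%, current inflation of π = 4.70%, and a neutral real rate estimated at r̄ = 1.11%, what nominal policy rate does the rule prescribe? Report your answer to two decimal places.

i = 1.11 + 4.70 + 0.65 × (4.70 − 2.95) + 0.45 × (-2.97)
   = 1.11 + 4.7 + 1.1375 − 1.3365 = 5.61

5.61%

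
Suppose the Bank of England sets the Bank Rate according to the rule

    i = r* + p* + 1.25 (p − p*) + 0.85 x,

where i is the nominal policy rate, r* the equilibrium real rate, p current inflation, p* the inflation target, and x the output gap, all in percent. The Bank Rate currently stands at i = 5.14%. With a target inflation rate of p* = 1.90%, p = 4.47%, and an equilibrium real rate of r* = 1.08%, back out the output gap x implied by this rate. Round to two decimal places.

-1.24%

0.85 x = 5.14 − 1.08 − 1.90 − 1.25 × (4.47 − 1.90) = -1.0525
x = -1.0525 / 0.85 = -1.24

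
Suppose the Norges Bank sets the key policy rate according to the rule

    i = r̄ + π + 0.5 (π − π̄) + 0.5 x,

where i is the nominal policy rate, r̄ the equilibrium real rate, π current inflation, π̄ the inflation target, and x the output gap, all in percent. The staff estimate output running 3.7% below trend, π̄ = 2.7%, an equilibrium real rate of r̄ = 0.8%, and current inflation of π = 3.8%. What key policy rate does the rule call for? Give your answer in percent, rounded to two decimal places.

Output 3.7% below potential → x = -3.7.
i = 0.8 + 3.8 + 0.5 × (3.8 − 2.7) + 0.5 × (-3.7)
   = 0.8 + 3.8 + 0.55 − 1.85 = 3.30

3.30%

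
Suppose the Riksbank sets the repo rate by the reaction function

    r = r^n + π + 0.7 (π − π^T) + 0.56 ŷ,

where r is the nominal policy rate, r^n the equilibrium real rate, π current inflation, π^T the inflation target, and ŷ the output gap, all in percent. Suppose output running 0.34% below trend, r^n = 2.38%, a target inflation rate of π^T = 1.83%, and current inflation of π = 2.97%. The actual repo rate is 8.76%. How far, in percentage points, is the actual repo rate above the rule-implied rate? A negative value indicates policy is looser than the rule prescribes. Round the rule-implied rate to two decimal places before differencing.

2.80 pp

Output 0.34% below potential → ŷ = -0.34.
r = 2.38 + 2.97 + 0.7 × (2.97 − 1.83) + 0.56 × (-0.34)
   = 2.38 + 2.97 + 0.798 − 0.1904 = 5.96
Deviation = 8.76 − 5.96 = 2.80 pp.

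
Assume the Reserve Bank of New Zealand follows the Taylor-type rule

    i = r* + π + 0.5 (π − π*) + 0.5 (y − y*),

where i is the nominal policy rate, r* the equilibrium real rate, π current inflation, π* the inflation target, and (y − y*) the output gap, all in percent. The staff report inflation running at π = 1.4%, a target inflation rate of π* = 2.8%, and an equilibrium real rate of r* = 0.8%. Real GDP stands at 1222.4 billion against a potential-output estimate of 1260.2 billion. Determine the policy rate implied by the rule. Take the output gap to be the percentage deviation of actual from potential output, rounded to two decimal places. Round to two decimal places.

0.00%

Output gap = 100 × (1222.4 − 1260.2) / 1260.2 = -3.00%.
i = 0.80 + 1.40 + 0.5 × (1.40 − 2.80) + 0.5 × (-3.00)
   = 0.80 + 1.4 − 0.7 − 1.5 = 0.00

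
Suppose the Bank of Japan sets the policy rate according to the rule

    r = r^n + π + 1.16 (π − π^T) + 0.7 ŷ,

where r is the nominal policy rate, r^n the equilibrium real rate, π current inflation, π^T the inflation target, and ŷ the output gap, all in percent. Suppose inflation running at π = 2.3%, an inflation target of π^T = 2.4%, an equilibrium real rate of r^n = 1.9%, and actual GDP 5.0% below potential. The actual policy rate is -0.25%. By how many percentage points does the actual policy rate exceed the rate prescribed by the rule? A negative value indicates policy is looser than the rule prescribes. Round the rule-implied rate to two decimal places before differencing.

Output 5.0% below potential → ŷ = -5.0.
r = 1.9 + 2.3 + 1.16 × (2.3 − 2.4) + 0.7 × (-5.0)
   = 1.9 + 2.3 − 0.116 − 3.5 = 0.58
Deviation = -0.25 − 0.58 = -0.83 pp.

-0.83 pp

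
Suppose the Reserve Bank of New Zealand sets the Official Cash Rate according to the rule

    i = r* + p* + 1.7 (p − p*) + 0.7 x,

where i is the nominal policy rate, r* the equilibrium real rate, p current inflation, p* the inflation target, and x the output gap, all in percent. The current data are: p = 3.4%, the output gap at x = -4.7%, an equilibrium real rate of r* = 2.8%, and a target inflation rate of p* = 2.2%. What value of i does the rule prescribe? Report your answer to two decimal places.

i = 2.8 + 2.2 + 1.7 × (3.4 − 2.2) + 0.7 × (-4.7)
   = 2.8 + 2.2 + 2.04 − 3.29 = 3.75

3.75%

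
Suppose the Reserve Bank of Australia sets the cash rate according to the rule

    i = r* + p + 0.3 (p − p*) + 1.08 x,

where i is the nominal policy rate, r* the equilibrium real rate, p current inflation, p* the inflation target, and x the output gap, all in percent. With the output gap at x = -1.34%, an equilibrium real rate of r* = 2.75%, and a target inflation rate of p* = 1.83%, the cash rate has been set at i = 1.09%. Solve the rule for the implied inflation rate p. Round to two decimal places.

Collecting p: i = r* + (1 + 0.3) p − 0.3 p* + 1.08 x
1.3 p = 1.09 − 2.75 + 0.3 × 1.83 − 1.08 × (-1.34) = 0.3362
p = 0.3362 / 1.3 = 0.26

0.26%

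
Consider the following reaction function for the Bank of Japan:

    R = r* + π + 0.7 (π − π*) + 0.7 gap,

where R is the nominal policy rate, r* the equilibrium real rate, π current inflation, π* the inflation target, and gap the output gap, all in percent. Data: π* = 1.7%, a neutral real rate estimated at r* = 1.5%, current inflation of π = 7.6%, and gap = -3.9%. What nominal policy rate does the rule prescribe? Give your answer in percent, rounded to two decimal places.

R = 1.5 + 7.6 + 0.7 × (7.6 − 1.7) + 0.7 × (-3.9)
   = 1.5 + 7.6 + 4.13 − 2.73 = 10.50

10.50%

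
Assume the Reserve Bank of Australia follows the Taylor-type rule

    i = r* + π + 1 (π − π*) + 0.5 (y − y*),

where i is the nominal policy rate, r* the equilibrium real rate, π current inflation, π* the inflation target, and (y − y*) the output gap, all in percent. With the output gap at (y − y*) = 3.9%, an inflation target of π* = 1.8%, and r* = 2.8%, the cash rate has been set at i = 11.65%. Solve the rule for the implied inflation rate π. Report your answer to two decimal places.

Collecting π: i = r* + (1 + 1) π − 1 π* + 0.5 (y − y*)
2 π = 11.65 − 2.8 + 1 × 1.8 − 0.5 × 3.9 = 8.7
π = 8.7 / 2 = 4.35

4.35%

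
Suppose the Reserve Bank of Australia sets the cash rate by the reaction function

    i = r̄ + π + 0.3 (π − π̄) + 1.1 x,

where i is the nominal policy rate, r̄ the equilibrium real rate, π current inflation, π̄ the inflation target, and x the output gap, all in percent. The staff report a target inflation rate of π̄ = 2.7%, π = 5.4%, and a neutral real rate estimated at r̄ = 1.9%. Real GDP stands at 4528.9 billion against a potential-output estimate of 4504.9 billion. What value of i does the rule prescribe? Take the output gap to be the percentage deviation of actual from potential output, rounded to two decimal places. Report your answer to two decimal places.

Output gap = 100 × (4528.9 − 4504.9) / 4504.9 = 0.53%.
i = 1.90 + 5.40 + 0.3 × (5.40 − 2.70) + 1.1 × 0.53
   = 1.90 + 5.4 + 0.81 + 0.583 = 8.69

8.69%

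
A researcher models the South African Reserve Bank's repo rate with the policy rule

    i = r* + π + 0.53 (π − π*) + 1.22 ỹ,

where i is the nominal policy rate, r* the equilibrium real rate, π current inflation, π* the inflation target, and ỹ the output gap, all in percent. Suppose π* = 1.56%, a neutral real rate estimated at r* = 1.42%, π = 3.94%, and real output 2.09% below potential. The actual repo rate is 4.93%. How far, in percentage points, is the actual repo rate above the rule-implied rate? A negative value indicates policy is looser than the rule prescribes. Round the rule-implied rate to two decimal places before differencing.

Output 2.09% below potential → ỹ = -2.09.
i = 1.42 + 3.94 + 0.53 × (3.94 − 1.56) + 1.22 × (-2.09)
   = 1.42 + 3.94 + 1.2614 − 2.5498 = 4.07
Deviation = 4.93 − 4.07 = 0.86 pp.

0.86 pp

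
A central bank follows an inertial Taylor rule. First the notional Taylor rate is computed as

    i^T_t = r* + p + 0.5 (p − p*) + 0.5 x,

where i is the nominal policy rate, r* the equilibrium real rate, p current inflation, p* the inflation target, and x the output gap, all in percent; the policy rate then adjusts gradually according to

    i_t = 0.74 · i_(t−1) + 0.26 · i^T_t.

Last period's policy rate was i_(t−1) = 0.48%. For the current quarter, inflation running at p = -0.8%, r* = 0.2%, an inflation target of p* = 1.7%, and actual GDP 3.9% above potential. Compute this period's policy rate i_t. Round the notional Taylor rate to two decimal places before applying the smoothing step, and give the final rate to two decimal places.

Output 3.9% above potential → x = 3.9.
i^T_t = 0.2 + (-0.8) + 0.5 × (-0.8 − 1.7) + 0.5 × 3.9
   = 0.2 − 0.8 − 1.25 + 1.95 = 0.10
i_t = 0.74 × 0.48 + 0.26 × 0.10 = 0.3552 + 0.026 = 0.38

0.38%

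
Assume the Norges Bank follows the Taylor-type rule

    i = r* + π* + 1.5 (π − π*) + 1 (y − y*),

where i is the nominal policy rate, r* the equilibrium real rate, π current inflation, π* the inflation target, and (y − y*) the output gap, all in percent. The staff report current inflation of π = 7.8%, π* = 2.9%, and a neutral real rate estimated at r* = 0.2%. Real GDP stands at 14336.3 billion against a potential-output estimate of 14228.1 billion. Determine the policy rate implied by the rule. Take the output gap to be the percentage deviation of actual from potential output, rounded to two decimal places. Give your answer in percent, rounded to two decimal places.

Output gap = 100 × (14336.3 − 14228.1) / 14228.1 = 0.76%.
i = 0.20 + 2.90 + 1.5 × (7.80 − 2.90) + 1 × 0.76
   = 0.20 + 2.9 + 7.35 + 0.76 = 11.21

11.21%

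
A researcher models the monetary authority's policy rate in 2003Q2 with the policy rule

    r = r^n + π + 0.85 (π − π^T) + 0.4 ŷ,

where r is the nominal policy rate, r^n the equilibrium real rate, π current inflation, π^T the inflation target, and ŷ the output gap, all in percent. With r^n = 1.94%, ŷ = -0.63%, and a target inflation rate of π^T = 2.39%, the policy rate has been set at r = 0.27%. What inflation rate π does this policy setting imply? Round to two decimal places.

Collecting π: r = r^n + (1 + 0.85) π − 0.85 π^T + 0.4 ŷ
1.85 π = 0.27 − 1.94 + 0.85 × 2.39 − 0.4 × (-0.63) = 0.6135
π = 0.6135 / 1.85 = 0.33

0.33%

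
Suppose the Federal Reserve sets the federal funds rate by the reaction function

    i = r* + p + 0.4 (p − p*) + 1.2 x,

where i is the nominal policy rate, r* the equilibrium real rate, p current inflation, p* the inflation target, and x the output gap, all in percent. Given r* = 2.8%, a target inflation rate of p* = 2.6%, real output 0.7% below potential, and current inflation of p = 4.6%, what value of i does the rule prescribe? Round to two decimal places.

7.36%

Output 0.7% below potential → x = -0.7.
i = 2.8 + 4.6 + 0.4 × (4.6 − 2.6) + 1.2 × (-0.7)
   = 2.8 + 4.6 + 0.8 − 0.84 = 7.36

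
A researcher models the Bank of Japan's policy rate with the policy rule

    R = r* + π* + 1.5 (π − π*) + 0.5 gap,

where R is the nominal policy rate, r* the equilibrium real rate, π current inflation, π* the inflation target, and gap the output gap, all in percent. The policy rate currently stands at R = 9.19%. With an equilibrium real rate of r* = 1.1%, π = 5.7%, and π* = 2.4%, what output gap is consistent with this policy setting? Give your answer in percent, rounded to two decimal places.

0.5 gap = 9.19 − 1.1 − 2.4 − 1.5 × (5.7 − 2.4) = 0.74
gap = 0.74 / 0.5 = 1.48

1.48%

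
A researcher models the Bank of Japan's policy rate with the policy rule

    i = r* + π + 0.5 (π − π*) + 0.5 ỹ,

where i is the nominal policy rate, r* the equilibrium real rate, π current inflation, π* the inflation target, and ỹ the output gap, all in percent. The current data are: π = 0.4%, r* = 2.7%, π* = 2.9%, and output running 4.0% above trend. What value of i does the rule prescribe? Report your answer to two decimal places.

Output 4.0% above potential → ỹ = 4.0.
i = 2.7 + 0.4 + 0.5 × (0.4 − 2.9) + 0.5 × 4.0
   = 2.7 + 0.4 − 1.25 + 2 = 3.85

3.85%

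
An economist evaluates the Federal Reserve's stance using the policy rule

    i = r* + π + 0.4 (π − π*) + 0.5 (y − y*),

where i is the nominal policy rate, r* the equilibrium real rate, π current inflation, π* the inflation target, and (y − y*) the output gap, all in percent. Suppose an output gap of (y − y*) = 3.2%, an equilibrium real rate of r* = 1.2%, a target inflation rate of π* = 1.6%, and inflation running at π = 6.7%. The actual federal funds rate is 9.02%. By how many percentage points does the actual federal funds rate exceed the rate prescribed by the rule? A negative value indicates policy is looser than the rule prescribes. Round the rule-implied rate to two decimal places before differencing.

i = 1.2 + 6.7 + 0.4 × (6.7 − 1.6) + 0.5 × 3.2
   = 1.2 + 6.7 + 2.04 + 1.6 = 11.54
Deviation = 9.02 − 11.54 = -2.52 pp.

-2.52 pp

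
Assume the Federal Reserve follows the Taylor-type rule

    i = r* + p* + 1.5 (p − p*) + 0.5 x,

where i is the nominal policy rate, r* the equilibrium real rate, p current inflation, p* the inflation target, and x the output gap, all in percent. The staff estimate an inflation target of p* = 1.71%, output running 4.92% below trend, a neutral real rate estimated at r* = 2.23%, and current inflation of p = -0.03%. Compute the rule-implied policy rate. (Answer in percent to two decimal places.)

-1.13%

Output 4.92% below potential → x = -4.92.
i = 2.23 + 1.71 + 1.5 × (-0.03 − 1.71) + 0.5 × (-4.92)
   = 2.23 + 1.71 − 2.61 − 2.46 = -1.13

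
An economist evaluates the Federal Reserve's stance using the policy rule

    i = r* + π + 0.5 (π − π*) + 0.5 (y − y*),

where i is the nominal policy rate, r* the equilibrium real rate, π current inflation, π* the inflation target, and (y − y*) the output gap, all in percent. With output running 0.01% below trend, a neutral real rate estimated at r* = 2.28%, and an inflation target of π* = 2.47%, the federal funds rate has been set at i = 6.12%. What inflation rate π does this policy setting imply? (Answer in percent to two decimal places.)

Output 0.01% below potential → (y − y*) = -0.01.
Collecting π: i = r* + (1 + 0.5) π − 0.5 π* + 0.5 (y − y*)
1.5 π = 6.12 − 2.28 + 0.5 × 2.47 − 0.5 × (-0.01) = 5.08
π = 5.08 / 1.5 = 3.39

3.39%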